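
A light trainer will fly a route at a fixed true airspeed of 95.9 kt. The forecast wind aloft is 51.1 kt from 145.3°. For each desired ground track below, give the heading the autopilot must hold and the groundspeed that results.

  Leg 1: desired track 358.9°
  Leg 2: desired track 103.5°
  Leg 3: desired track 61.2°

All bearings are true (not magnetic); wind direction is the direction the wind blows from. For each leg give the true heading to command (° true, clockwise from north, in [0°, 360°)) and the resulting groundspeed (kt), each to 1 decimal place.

Leg 1: desired track 358.9°; wind correction +17.1° → command heading 16.0°, groundspeed 134.2 kt
Leg 2: desired track 103.5°; wind correction +20.8° → command heading 124.3°, groundspeed 51.6 kt
Leg 3: desired track 61.2°; wind correction +32.0° → command heading 93.2°, groundspeed 76.1 kt

Leg 1: heading=16.0°, groundspeed=134.2 kt
Leg 2: heading=124.3°, groundspeed=51.6 kt
Leg 3: heading=93.2°, groundspeed=76.1 kt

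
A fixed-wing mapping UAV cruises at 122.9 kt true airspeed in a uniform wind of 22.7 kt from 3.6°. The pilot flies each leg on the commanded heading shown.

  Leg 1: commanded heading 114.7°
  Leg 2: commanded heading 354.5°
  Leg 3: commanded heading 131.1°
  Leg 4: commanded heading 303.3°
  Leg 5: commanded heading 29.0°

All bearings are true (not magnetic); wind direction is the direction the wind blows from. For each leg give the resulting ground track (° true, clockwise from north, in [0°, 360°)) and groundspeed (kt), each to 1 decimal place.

Leg 1: heading 114.7°; drift +9.2° → track 123.9°, groundspeed 132.8 kt
Leg 2: heading 354.5°; drift -2.0° → track 352.5°, groundspeed 100.5 kt
Leg 3: heading 131.1°; drift +7.5° → track 138.6°, groundspeed 137.9 kt
Leg 4: heading 303.3°; drift -10.0° → track 293.3°, groundspeed 113.4 kt
Leg 5: heading 29.0°; drift +5.4° → track 34.4°, groundspeed 102.9 kt

Leg 1: track=123.9°, groundspeed=132.8 kt
Leg 2: track=352.5°, groundspeed=100.5 kt
Leg 3: track=138.6°, groundspeed=137.9 kt
Leg 4: track=293.3°, groundspeed=113.4 kt
Leg 5: track=34.4°, groundspeed=102.9 kt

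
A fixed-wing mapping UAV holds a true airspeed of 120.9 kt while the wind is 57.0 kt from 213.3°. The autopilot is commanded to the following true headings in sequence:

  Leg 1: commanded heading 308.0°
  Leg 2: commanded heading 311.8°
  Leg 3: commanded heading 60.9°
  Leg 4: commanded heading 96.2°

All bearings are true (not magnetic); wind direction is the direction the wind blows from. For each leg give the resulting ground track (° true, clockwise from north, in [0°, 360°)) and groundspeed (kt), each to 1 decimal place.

Leg 1: track=332.3°, groundspeed=137.8 kt
Leg 2: track=335.4°, groundspeed=141.1 kt
Leg 3: track=52.1°, groundspeed=173.4 kt
Leg 4: track=77.1°, groundspeed=155.4 kt

Leg 1: heading 308.0°; drift +24.3° → track 332.3°, groundspeed 137.8 kt
Leg 2: heading 311.8°; drift +23.6° → track 335.4°, groundspeed 141.1 kt
Leg 3: heading 60.9°; drift -8.8° → track 52.1°, groundspeed 173.4 kt
Leg 4: heading 96.2°; drift -19.1° → track 77.1°, groundspeed 155.4 kt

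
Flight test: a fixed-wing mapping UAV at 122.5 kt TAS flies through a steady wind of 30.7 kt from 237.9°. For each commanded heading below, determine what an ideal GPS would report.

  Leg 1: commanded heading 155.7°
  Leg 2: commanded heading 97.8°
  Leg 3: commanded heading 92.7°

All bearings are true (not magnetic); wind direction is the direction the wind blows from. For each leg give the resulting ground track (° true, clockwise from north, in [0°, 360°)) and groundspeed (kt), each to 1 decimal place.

Leg 1: heading 155.7°; drift -14.4° → track 141.3°, groundspeed 122.2 kt
Leg 2: heading 97.8°; drift -7.7° → track 90.1°, groundspeed 147.4 kt
Leg 3: heading 92.7°; drift -6.8° → track 85.9°, groundspeed 148.7 kt

Leg 1: track=141.3°, groundspeed=122.2 kt
Leg 2: track=90.1°, groundspeed=147.4 kt
Leg 3: track=85.9°, groundspeed=148.7 kt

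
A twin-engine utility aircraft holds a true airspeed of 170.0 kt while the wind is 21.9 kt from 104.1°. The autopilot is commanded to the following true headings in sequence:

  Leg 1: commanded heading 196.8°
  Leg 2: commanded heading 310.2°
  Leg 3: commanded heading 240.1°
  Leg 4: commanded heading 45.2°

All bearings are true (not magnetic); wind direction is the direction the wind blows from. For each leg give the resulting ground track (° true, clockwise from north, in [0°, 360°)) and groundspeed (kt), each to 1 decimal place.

Leg 1: track=204.1°, groundspeed=172.4 kt
Leg 2: track=307.3°, groundspeed=189.9 kt
Leg 3: track=244.8°, groundspeed=186.4 kt
Leg 4: track=38.5°, groundspeed=159.8 kt

Leg 1: heading 196.8°; drift +7.3° → track 204.1°, groundspeed 172.4 kt
Leg 2: heading 310.2°; drift -2.9° → track 307.3°, groundspeed 189.9 kt
Leg 3: heading 240.1°; drift +4.7° → track 244.8°, groundspeed 186.4 kt
Leg 4: heading 45.2°; drift -6.7° → track 38.5°, groundspeed 159.8 kt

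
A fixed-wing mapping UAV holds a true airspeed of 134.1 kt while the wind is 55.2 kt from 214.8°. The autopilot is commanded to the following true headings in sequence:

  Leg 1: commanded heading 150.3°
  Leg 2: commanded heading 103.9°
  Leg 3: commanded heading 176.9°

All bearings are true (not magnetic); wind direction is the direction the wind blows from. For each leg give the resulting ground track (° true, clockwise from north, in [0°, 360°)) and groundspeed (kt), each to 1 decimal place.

Leg 1: track=126.0°, groundspeed=121.1 kt
Leg 2: track=85.4°, groundspeed=162.2 kt
Leg 3: track=156.4°, groundspeed=96.7 kt

Leg 1: heading 150.3°; drift -24.3° → track 126.0°, groundspeed 121.1 kt
Leg 2: heading 103.9°; drift -18.5° → track 85.4°, groundspeed 162.2 kt
Leg 3: heading 176.9°; drift -20.5° → track 156.4°, groundspeed 96.7 kt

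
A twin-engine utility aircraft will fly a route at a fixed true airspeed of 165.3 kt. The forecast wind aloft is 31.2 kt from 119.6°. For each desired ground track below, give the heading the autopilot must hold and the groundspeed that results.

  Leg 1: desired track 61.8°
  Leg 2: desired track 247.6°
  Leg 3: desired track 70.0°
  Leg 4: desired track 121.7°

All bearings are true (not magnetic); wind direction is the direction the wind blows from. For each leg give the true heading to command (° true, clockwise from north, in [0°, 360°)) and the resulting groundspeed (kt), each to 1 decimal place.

Leg 1: heading=71.0°, groundspeed=146.6 kt
Leg 2: heading=239.0°, groundspeed=182.7 kt
Leg 3: heading=78.3°, groundspeed=143.4 kt
Leg 4: heading=121.3°, groundspeed=134.1 kt

Leg 1: desired track 61.8°; wind correction +9.2° → command heading 71.0°, groundspeed 146.6 kt
Leg 2: desired track 247.6°; wind correction -8.6° → command heading 239.0°, groundspeed 182.7 kt
Leg 3: desired track 70.0°; wind correction +8.3° → command heading 78.3°, groundspeed 143.4 kt
Leg 4: desired track 121.7°; wind correction -0.4° → command heading 121.3°, groundspeed 134.1 kt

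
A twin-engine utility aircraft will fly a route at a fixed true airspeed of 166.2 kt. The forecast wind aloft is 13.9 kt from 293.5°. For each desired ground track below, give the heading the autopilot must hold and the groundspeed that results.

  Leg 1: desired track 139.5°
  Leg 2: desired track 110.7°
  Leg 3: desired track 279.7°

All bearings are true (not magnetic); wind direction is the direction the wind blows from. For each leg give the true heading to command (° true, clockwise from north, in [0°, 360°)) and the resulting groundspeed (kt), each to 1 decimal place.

Leg 1: heading=141.6°, groundspeed=178.6 kt
Leg 2: heading=110.5°, groundspeed=180.1 kt
Leg 3: heading=280.8°, groundspeed=152.7 kt

Leg 1: desired track 139.5°; wind correction +2.1° → command heading 141.6°, groundspeed 178.6 kt
Leg 2: desired track 110.7°; wind correction -0.2° → command heading 110.5°, groundspeed 180.1 kt
Leg 3: desired track 279.7°; wind correction +1.1° → command heading 280.8°, groundspeed 152.7 kt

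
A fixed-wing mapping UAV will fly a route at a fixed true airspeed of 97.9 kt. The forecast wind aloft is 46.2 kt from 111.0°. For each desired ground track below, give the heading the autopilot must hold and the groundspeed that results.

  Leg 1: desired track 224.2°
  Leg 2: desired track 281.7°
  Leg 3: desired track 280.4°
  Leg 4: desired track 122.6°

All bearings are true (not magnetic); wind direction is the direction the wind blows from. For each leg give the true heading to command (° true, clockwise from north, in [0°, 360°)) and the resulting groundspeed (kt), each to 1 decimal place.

Leg 1: desired track 224.2°; wind correction -25.7° → command heading 198.5°, groundspeed 106.4 kt
Leg 2: desired track 281.7°; wind correction -4.4° → command heading 277.3°, groundspeed 143.2 kt
Leg 3: desired track 280.4°; wind correction -5.0° → command heading 275.4°, groundspeed 142.9 kt
Leg 4: desired track 122.6°; wind correction -5.4° → command heading 117.2°, groundspeed 52.2 kt

Leg 1: heading=198.5°, groundspeed=106.4 kt
Leg 2: heading=277.3°, groundspeed=143.2 kt
Leg 3: heading=275.4°, groundspeed=142.9 kt
Leg 4: heading=117.2°, groundspeed=52.2 kt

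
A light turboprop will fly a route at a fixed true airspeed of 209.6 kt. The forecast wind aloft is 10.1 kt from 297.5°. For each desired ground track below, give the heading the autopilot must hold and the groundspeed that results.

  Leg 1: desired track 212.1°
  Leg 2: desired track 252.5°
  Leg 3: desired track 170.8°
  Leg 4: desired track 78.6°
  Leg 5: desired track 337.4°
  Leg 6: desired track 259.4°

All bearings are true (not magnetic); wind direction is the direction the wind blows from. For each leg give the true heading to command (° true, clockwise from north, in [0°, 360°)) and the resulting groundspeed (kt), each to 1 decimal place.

Leg 1: desired track 212.1°; wind correction +2.8° → command heading 214.9°, groundspeed 208.5 kt
Leg 2: desired track 252.5°; wind correction +2.0° → command heading 254.5°, groundspeed 202.3 kt
Leg 3: desired track 170.8°; wind correction +2.2° → command heading 173.0°, groundspeed 215.5 kt
Leg 4: desired track 78.6°; wind correction -1.7° → command heading 76.9°, groundspeed 217.4 kt
Leg 5: desired track 337.4°; wind correction -1.8° → command heading 335.6°, groundspeed 201.8 kt
Leg 6: desired track 259.4°; wind correction +1.7° → command heading 261.1°, groundspeed 201.6 kt

Leg 1: heading=214.9°, groundspeed=208.5 kt
Leg 2: heading=254.5°, groundspeed=202.3 kt
Leg 3: heading=173.0°, groundspeed=215.5 kt
Leg 4: heading=76.9°, groundspeed=217.4 kt
Leg 5: heading=335.6°, groundspeed=201.8 kt
Leg 6: heading=261.1°, groundspeed=201.6 kt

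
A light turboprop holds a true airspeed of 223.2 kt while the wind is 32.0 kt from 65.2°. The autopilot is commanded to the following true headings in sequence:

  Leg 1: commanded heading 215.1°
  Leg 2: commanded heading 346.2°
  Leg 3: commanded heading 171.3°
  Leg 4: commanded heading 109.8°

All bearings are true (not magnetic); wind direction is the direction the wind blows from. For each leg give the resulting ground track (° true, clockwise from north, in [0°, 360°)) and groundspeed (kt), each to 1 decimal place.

Leg 1: heading 215.1°; drift +3.7° → track 218.8°, groundspeed 251.4 kt
Leg 2: heading 346.2°; drift -8.2° → track 338.0°, groundspeed 219.4 kt
Leg 3: heading 171.3°; drift +7.5° → track 178.8°, groundspeed 234.1 kt
Leg 4: heading 109.8°; drift +6.4° → track 116.2°, groundspeed 201.7 kt

Leg 1: track=218.8°, groundspeed=251.4 kt
Leg 2: track=338.0°, groundspeed=219.4 kt
Leg 3: track=178.8°, groundspeed=234.1 kt
Leg 4: track=116.2°, groundspeed=201.7 kt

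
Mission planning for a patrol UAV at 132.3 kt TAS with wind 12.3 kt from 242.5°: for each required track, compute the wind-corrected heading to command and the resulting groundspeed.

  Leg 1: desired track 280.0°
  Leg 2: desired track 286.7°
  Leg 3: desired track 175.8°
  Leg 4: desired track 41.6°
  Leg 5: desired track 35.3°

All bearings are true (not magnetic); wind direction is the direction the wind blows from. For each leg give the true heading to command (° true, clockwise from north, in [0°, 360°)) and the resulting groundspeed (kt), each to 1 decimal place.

Leg 1: desired track 280.0°; wind correction -3.2° → command heading 276.8°, groundspeed 122.3 kt
Leg 2: desired track 286.7°; wind correction -3.7° → command heading 283.0°, groundspeed 123.2 kt
Leg 3: desired track 175.8°; wind correction +4.9° → command heading 180.7°, groundspeed 127.0 kt
Leg 4: desired track 41.6°; wind correction -1.9° → command heading 39.7°, groundspeed 143.7 kt
Leg 5: desired track 35.3°; wind correction -2.4° → command heading 32.9°, groundspeed 143.1 kt

Leg 1: heading=276.8°, groundspeed=122.3 kt
Leg 2: heading=283.0°, groundspeed=123.2 kt
Leg 3: heading=180.7°, groundspeed=127.0 kt
Leg 4: heading=39.7°, groundspeed=143.7 kt
Leg 5: heading=32.9°, groundspeed=143.1 kt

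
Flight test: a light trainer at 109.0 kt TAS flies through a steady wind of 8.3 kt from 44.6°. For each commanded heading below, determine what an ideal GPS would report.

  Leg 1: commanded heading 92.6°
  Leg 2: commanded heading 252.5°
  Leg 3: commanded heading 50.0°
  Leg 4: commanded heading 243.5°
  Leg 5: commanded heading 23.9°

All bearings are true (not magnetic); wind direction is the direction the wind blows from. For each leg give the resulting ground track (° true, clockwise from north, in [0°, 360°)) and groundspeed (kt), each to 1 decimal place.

Leg 1: track=96.0°, groundspeed=103.6 kt
Leg 2: track=250.6°, groundspeed=116.4 kt
Leg 3: track=50.4°, groundspeed=100.7 kt
Leg 4: track=242.2°, groundspeed=116.9 kt
Leg 5: track=22.2°, groundspeed=101.3 kt

Leg 1: heading 92.6°; drift +3.4° → track 96.0°, groundspeed 103.6 kt
Leg 2: heading 252.5°; drift -1.9° → track 250.6°, groundspeed 116.4 kt
Leg 3: heading 50.0°; drift +0.4° → track 50.4°, groundspeed 100.7 kt
Leg 4: heading 243.5°; drift -1.3° → track 242.2°, groundspeed 116.9 kt
Leg 5: heading 23.9°; drift -1.7° → track 22.2°, groundspeed 101.3 kt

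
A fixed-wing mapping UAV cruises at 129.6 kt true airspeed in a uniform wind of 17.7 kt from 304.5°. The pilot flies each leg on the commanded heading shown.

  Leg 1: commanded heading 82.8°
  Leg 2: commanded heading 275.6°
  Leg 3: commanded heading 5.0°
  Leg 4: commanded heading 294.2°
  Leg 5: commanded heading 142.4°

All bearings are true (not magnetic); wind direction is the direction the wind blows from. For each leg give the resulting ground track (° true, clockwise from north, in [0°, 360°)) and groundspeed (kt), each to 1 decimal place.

Leg 1: track=87.5°, groundspeed=143.3 kt
Leg 2: track=271.3°, groundspeed=114.4 kt
Leg 3: track=12.3°, groundspeed=121.9 kt
Leg 4: track=292.6°, groundspeed=112.2 kt
Leg 5: track=140.3°, groundspeed=146.5 kt

Leg 1: heading 82.8°; drift +4.7° → track 87.5°, groundspeed 143.3 kt
Leg 2: heading 275.6°; drift -4.3° → track 271.3°, groundspeed 114.4 kt
Leg 3: heading 5.0°; drift +7.3° → track 12.3°, groundspeed 121.9 kt
Leg 4: heading 294.2°; drift -1.6° → track 292.6°, groundspeed 112.2 kt
Leg 5: heading 142.4°; drift -2.1° → track 140.3°, groundspeed 146.5 kt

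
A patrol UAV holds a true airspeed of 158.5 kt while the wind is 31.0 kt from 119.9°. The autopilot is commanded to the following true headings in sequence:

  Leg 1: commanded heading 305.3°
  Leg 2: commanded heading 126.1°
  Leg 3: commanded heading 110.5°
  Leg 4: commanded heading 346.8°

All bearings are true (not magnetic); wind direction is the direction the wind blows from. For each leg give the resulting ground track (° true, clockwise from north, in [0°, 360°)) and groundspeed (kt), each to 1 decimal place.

Leg 1: track=304.4°, groundspeed=189.4 kt
Leg 2: track=127.6°, groundspeed=127.7 kt
Leg 3: track=108.2°, groundspeed=128.0 kt
Leg 4: track=339.6°, groundspeed=181.1 kt

Leg 1: heading 305.3°; drift -0.9° → track 304.4°, groundspeed 189.4 kt
Leg 2: heading 126.1°; drift +1.5° → track 127.6°, groundspeed 127.7 kt
Leg 3: heading 110.5°; drift -2.3° → track 108.2°, groundspeed 128.0 kt
Leg 4: heading 346.8°; drift -7.2° → track 339.6°, groundspeed 181.1 kt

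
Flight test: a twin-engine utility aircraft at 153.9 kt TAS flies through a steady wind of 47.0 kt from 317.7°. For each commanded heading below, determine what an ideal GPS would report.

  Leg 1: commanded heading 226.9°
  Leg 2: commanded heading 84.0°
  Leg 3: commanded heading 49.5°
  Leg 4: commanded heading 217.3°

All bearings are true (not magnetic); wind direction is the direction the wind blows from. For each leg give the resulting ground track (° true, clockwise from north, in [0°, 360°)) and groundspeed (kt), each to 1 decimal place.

Leg 1: track=210.0°, groundspeed=161.5 kt
Leg 2: track=95.8°, groundspeed=185.6 kt
Leg 3: track=66.3°, groundspeed=162.3 kt
Leg 4: track=201.4°, groundspeed=168.8 kt

Leg 1: heading 226.9°; drift -16.9° → track 210.0°, groundspeed 161.5 kt
Leg 2: heading 84.0°; drift +11.8° → track 95.8°, groundspeed 185.6 kt
Leg 3: heading 49.5°; drift +16.8° → track 66.3°, groundspeed 162.3 kt
Leg 4: heading 217.3°; drift -15.9° → track 201.4°, groundspeed 168.8 kt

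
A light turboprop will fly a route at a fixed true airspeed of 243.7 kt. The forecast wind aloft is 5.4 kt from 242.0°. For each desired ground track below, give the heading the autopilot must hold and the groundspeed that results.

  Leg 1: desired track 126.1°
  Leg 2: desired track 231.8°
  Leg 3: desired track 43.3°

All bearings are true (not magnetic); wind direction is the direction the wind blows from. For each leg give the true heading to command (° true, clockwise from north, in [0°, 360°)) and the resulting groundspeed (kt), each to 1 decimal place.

Leg 1: heading=127.2°, groundspeed=246.0 kt
Leg 2: heading=232.0°, groundspeed=238.4 kt
Leg 3: heading=42.9°, groundspeed=248.8 kt

Leg 1: desired track 126.1°; wind correction +1.1° → command heading 127.2°, groundspeed 246.0 kt
Leg 2: desired track 231.8°; wind correction +0.2° → command heading 232.0°, groundspeed 238.4 kt
Leg 3: desired track 43.3°; wind correction -0.4° → command heading 42.9°, groundspeed 248.8 kt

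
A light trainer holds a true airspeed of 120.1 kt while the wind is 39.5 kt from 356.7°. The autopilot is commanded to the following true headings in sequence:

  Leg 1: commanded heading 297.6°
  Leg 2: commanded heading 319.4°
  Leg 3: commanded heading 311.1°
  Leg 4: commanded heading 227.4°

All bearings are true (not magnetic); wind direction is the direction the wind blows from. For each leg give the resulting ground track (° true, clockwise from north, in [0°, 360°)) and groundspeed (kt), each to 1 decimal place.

Leg 1: heading 297.6°; drift -18.8° → track 278.8°, groundspeed 105.4 kt
Leg 2: heading 319.4°; drift -15.1° → track 304.3°, groundspeed 91.9 kt
Leg 3: heading 311.1°; drift -17.0° → track 294.1°, groundspeed 96.7 kt
Leg 4: heading 227.4°; drift -11.9° → track 215.5°, groundspeed 148.3 kt

Leg 1: track=278.8°, groundspeed=105.4 kt
Leg 2: track=304.3°, groundspeed=91.9 kt
Leg 3: track=294.1°, groundspeed=96.7 kt
Leg 4: track=215.5°, groundspeed=148.3 kt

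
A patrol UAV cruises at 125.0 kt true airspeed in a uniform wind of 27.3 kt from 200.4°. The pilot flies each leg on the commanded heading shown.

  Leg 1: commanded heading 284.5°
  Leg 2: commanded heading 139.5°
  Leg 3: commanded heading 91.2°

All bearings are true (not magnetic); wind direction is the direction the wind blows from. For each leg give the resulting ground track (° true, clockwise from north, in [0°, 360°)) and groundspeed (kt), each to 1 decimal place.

Leg 1: track=297.0°, groundspeed=125.2 kt
Leg 2: track=127.4°, groundspeed=114.2 kt
Leg 3: track=80.3°, groundspeed=136.4 kt

Leg 1: heading 284.5°; drift +12.5° → track 297.0°, groundspeed 125.2 kt
Leg 2: heading 139.5°; drift -12.1° → track 127.4°, groundspeed 114.2 kt
Leg 3: heading 91.2°; drift -10.9° → track 80.3°, groundspeed 136.4 kt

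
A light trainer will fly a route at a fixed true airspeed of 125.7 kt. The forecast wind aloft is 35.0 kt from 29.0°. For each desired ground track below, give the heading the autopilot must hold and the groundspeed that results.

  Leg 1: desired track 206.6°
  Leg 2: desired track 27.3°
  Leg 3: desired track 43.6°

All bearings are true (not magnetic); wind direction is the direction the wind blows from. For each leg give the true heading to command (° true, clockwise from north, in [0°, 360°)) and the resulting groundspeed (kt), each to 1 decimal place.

Leg 1: desired track 206.6°; wind correction -0.7° → command heading 205.9°, groundspeed 160.7 kt
Leg 2: desired track 27.3°; wind correction +0.5° → command heading 27.8°, groundspeed 90.7 kt
Leg 3: desired track 43.6°; wind correction -4.0° → command heading 39.6°, groundspeed 91.5 kt

Leg 1: heading=205.9°, groundspeed=160.7 kt
Leg 2: heading=27.8°, groundspeed=90.7 kt
Leg 3: heading=39.6°, groundspeed=91.5 kt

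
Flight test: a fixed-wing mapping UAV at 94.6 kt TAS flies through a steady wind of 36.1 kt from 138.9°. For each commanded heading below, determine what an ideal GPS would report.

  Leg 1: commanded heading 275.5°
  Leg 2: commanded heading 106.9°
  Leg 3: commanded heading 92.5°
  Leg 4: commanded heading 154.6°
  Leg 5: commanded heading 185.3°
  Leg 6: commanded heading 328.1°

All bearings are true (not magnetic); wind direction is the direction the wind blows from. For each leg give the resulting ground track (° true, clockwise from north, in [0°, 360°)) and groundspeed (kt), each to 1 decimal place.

Leg 1: heading 275.5°; drift +11.6° → track 287.1°, groundspeed 123.3 kt
Leg 2: heading 106.9°; drift -16.6° → track 90.3°, groundspeed 66.8 kt
Leg 3: heading 92.5°; drift -20.6° → track 71.9°, groundspeed 74.4 kt
Leg 4: heading 154.6°; drift +9.3° → track 163.9°, groundspeed 60.6 kt
Leg 5: heading 185.3°; drift +20.6° → track 205.9°, groundspeed 74.4 kt
Leg 6: heading 328.1°; drift -2.5° → track 325.6°, groundspeed 130.4 kt

Leg 1: track=287.1°, groundspeed=123.3 kt
Leg 2: track=90.3°, groundspeed=66.8 kt
Leg 3: track=71.9°, groundspeed=74.4 kt
Leg 4: track=163.9°, groundspeed=60.6 kt
Leg 5: track=205.9°, groundspeed=74.4 kt
Leg 6: track=325.6°, groundspeed=130.4 kt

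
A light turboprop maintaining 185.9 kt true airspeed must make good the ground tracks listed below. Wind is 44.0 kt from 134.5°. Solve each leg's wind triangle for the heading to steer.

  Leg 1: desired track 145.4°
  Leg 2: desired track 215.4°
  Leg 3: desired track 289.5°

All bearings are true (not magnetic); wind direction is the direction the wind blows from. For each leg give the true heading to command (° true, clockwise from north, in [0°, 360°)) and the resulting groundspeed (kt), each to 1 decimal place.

Leg 1: heading=142.8°, groundspeed=142.5 kt
Leg 2: heading=201.9°, groundspeed=173.8 kt
Leg 3: heading=283.8°, groundspeed=224.8 kt

Leg 1: desired track 145.4°; wind correction -2.6° → command heading 142.8°, groundspeed 142.5 kt
Leg 2: desired track 215.4°; wind correction -13.5° → command heading 201.9°, groundspeed 173.8 kt
Leg 3: desired track 289.5°; wind correction -5.7° → command heading 283.8°, groundspeed 224.8 kt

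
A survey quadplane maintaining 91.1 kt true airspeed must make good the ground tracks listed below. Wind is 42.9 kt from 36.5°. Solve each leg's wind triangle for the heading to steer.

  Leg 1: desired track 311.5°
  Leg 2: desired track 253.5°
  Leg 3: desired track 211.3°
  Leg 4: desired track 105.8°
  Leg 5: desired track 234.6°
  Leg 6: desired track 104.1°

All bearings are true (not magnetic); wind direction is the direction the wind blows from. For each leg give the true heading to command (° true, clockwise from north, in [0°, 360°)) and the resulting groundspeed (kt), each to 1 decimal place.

Leg 1: desired track 311.5°; wind correction +28.0° → command heading 339.5°, groundspeed 76.7 kt
Leg 2: desired track 253.5°; wind correction +16.5° → command heading 270.0°, groundspeed 121.6 kt
Leg 3: desired track 211.3°; wind correction -2.4° → command heading 208.9°, groundspeed 133.7 kt
Leg 4: desired track 105.8°; wind correction -26.1° → command heading 79.7°, groundspeed 66.6 kt
Leg 5: desired track 234.6°; wind correction +8.4° → command heading 243.0°, groundspeed 130.9 kt
Leg 6: desired track 104.1°; wind correction -25.8° → command heading 78.3°, groundspeed 65.7 kt

Leg 1: heading=339.5°, groundspeed=76.7 kt
Leg 2: heading=270.0°, groundspeed=121.6 kt
Leg 3: heading=208.9°, groundspeed=133.7 kt
Leg 4: heading=79.7°, groundspeed=66.6 kt
Leg 5: heading=243.0°, groundspeed=130.9 kt
Leg 6: heading=78.3°, groundspeed=65.7 kt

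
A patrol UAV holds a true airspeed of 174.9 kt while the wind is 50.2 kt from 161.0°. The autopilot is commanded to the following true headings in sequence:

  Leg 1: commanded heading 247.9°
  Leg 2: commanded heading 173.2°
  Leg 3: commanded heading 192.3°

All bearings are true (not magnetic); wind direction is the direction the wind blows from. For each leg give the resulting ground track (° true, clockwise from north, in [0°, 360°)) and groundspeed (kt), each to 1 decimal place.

Leg 1: track=264.1°, groundspeed=179.3 kt
Leg 2: track=178.0°, groundspeed=126.3 kt
Leg 3: track=203.5°, groundspeed=134.6 kt

Leg 1: heading 247.9°; drift +16.2° → track 264.1°, groundspeed 179.3 kt
Leg 2: heading 173.2°; drift +4.8° → track 178.0°, groundspeed 126.3 kt
Leg 3: heading 192.3°; drift +11.2° → track 203.5°, groundspeed 134.6 kt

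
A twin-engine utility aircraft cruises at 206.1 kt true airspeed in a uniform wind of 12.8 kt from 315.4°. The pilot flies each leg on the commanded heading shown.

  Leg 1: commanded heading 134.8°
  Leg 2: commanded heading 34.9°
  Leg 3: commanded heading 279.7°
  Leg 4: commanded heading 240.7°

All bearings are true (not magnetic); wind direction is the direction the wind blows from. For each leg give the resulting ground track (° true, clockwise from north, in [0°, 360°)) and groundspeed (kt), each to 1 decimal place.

Leg 1: track=134.8°, groundspeed=218.9 kt
Leg 2: track=38.4°, groundspeed=204.2 kt
Leg 3: track=277.5°, groundspeed=195.8 kt
Leg 4: track=237.2°, groundspeed=203.1 kt

Leg 1: heading 134.8°; drift +0.0° → track 134.8°, groundspeed 218.9 kt
Leg 2: heading 34.9°; drift +3.5° → track 38.4°, groundspeed 204.2 kt
Leg 3: heading 279.7°; drift -2.2° → track 277.5°, groundspeed 195.8 kt
Leg 4: heading 240.7°; drift -3.5° → track 237.2°, groundspeed 203.1 kt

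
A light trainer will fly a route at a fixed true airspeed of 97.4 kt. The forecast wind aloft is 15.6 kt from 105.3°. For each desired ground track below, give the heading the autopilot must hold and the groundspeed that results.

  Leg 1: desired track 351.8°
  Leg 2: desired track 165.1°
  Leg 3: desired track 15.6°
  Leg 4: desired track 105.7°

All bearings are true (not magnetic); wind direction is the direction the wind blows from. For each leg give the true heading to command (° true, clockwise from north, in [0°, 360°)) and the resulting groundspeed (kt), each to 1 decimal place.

Leg 1: desired track 351.8°; wind correction +8.4° → command heading 0.2°, groundspeed 102.6 kt
Leg 2: desired track 165.1°; wind correction -8.0° → command heading 157.1°, groundspeed 88.6 kt
Leg 3: desired track 15.6°; wind correction +9.2° → command heading 24.8°, groundspeed 96.1 kt
Leg 4: desired track 105.7°; wind correction -0.1° → command heading 105.6°, groundspeed 81.8 kt

Leg 1: heading=0.2°, groundspeed=102.6 kt
Leg 2: heading=157.1°, groundspeed=88.6 kt
Leg 3: heading=24.8°, groundspeed=96.1 kt
Leg 4: heading=105.6°, groundspeed=81.8 kt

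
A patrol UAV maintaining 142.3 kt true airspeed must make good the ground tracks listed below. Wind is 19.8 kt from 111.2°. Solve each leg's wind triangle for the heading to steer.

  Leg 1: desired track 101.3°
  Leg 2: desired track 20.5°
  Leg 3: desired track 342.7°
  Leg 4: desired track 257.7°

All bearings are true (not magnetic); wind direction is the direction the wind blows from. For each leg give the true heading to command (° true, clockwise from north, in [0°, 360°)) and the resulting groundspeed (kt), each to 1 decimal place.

Leg 1: heading=102.7°, groundspeed=122.8 kt
Leg 2: heading=28.5°, groundspeed=141.2 kt
Leg 3: heading=349.0°, groundspeed=153.8 kt
Leg 4: heading=253.3°, groundspeed=158.4 kt

Leg 1: desired track 101.3°; wind correction +1.4° → command heading 102.7°, groundspeed 122.8 kt
Leg 2: desired track 20.5°; wind correction +8.0° → command heading 28.5°, groundspeed 141.2 kt
Leg 3: desired track 342.7°; wind correction +6.3° → command heading 349.0°, groundspeed 153.8 kt
Leg 4: desired track 257.7°; wind correction -4.4° → command heading 253.3°, groundspeed 158.4 kt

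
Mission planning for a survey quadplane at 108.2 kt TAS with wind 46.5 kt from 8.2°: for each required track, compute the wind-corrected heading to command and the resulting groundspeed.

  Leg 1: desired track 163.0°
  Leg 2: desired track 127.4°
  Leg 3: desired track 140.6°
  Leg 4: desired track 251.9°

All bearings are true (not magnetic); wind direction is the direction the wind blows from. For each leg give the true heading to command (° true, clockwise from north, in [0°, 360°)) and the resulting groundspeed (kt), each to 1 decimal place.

Leg 1: heading=152.5°, groundspeed=148.4 kt
Leg 2: heading=105.4°, groundspeed=123.0 kt
Leg 3: heading=122.1°, groundspeed=134.0 kt
Leg 4: heading=274.6°, groundspeed=120.5 kt

Leg 1: desired track 163.0°; wind correction -10.5° → command heading 152.5°, groundspeed 148.4 kt
Leg 2: desired track 127.4°; wind correction -22.0° → command heading 105.4°, groundspeed 123.0 kt
Leg 3: desired track 140.6°; wind correction -18.5° → command heading 122.1°, groundspeed 134.0 kt
Leg 4: desired track 251.9°; wind correction +22.7° → command heading 274.6°, groundspeed 120.5 kt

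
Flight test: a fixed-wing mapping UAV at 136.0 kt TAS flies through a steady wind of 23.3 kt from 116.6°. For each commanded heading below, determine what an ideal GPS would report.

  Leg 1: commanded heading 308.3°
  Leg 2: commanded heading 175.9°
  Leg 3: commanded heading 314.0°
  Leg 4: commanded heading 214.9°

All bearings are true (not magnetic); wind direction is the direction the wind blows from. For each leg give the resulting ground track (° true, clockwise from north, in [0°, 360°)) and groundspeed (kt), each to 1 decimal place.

Leg 1: heading 308.3°; drift -1.7° → track 306.6°, groundspeed 158.9 kt
Leg 2: heading 175.9°; drift +9.2° → track 185.1°, groundspeed 125.7 kt
Leg 3: heading 314.0°; drift -2.5° → track 311.5°, groundspeed 158.4 kt
Leg 4: heading 214.9°; drift +9.4° → track 224.3°, groundspeed 141.3 kt

Leg 1: track=306.6°, groundspeed=158.9 kt
Leg 2: track=185.1°, groundspeed=125.7 kt
Leg 3: track=311.5°, groundspeed=158.4 kt
Leg 4: track=224.3°, groundspeed=141.3 kt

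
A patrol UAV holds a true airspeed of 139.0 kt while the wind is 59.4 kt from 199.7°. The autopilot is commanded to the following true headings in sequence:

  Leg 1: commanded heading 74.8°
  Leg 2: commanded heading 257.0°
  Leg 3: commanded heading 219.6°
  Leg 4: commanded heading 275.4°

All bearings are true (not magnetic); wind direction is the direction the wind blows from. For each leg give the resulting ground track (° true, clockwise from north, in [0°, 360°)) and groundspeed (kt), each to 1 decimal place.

Leg 1: track=59.1°, groundspeed=179.7 kt
Leg 2: track=282.1°, groundspeed=118.0 kt
Leg 3: track=233.3°, groundspeed=85.6 kt
Leg 4: track=300.2°, groundspeed=137.0 kt

Leg 1: heading 74.8°; drift -15.7° → track 59.1°, groundspeed 179.7 kt
Leg 2: heading 257.0°; drift +25.1° → track 282.1°, groundspeed 118.0 kt
Leg 3: heading 219.6°; drift +13.7° → track 233.3°, groundspeed 85.6 kt
Leg 4: heading 275.4°; drift +24.8° → track 300.2°, groundspeed 137.0 kt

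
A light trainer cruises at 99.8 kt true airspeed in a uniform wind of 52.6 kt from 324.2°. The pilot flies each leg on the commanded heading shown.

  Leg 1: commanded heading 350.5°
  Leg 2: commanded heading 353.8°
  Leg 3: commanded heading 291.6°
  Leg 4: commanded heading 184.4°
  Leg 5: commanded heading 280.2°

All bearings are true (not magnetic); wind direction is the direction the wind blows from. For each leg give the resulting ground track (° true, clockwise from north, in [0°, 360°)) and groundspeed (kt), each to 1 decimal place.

Leg 1: track=14.4°, groundspeed=57.6 kt
Leg 2: track=19.5°, groundspeed=60.0 kt
Leg 3: track=264.5°, groundspeed=62.3 kt
Leg 4: track=170.8°, groundspeed=144.0 kt
Leg 5: track=249.7°, groundspeed=71.9 kt

Leg 1: heading 350.5°; drift +23.9° → track 14.4°, groundspeed 57.6 kt
Leg 2: heading 353.8°; drift +25.7° → track 19.5°, groundspeed 60.0 kt
Leg 3: heading 291.6°; drift -27.1° → track 264.5°, groundspeed 62.3 kt
Leg 4: heading 184.4°; drift -13.6° → track 170.8°, groundspeed 144.0 kt
Leg 5: heading 280.2°; drift -30.5° → track 249.7°, groundspeed 71.9 kt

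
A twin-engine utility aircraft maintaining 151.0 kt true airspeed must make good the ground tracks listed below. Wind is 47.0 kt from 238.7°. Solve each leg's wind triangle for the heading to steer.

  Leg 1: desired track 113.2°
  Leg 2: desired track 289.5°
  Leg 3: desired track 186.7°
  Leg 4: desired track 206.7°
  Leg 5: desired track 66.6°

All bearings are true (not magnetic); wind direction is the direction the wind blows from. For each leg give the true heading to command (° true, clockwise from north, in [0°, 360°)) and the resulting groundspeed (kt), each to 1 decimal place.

Leg 1: desired track 113.2°; wind correction +14.7° → command heading 127.9°, groundspeed 173.4 kt
Leg 2: desired track 289.5°; wind correction -14.0° → command heading 275.5°, groundspeed 116.8 kt
Leg 3: desired track 186.7°; wind correction +14.2° → command heading 200.9°, groundspeed 117.5 kt
Leg 4: desired track 206.7°; wind correction +9.5° → command heading 216.2°, groundspeed 109.1 kt
Leg 5: desired track 66.6°; wind correction +2.5° → command heading 69.1°, groundspeed 197.4 kt

Leg 1: heading=127.9°, groundspeed=173.4 kt
Leg 2: heading=275.5°, groundspeed=116.8 kt
Leg 3: heading=200.9°, groundspeed=117.5 kt
Leg 4: heading=216.2°, groundspeed=109.1 kt
Leg 5: heading=69.1°, groundspeed=197.4 kt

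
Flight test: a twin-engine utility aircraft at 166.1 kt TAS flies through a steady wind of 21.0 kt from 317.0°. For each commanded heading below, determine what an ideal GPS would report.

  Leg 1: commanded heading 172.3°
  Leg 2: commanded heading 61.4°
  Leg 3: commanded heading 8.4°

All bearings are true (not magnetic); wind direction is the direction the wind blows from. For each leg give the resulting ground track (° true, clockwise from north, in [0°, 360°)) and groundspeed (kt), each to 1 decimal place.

Leg 1: track=168.5°, groundspeed=183.6 kt
Leg 2: track=68.2°, groundspeed=172.5 kt
Leg 3: track=14.5°, groundspeed=153.9 kt

Leg 1: heading 172.3°; drift -3.8° → track 168.5°, groundspeed 183.6 kt
Leg 2: heading 61.4°; drift +6.8° → track 68.2°, groundspeed 172.5 kt
Leg 3: heading 8.4°; drift +6.1° → track 14.5°, groundspeed 153.9 kt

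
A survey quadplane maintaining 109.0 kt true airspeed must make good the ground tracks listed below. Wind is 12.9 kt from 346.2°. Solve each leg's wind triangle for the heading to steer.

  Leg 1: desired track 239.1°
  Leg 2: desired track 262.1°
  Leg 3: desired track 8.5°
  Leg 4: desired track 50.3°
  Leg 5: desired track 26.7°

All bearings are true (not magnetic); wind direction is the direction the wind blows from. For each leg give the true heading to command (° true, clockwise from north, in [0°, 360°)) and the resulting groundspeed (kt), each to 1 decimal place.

Leg 1: heading=245.6°, groundspeed=112.1 kt
Leg 2: heading=268.9°, groundspeed=106.9 kt
Leg 3: heading=5.9°, groundspeed=97.0 kt
Leg 4: heading=44.2°, groundspeed=102.7 kt
Leg 5: heading=22.3°, groundspeed=98.9 kt

Leg 1: desired track 239.1°; wind correction +6.5° → command heading 245.6°, groundspeed 112.1 kt
Leg 2: desired track 262.1°; wind correction +6.8° → command heading 268.9°, groundspeed 106.9 kt
Leg 3: desired track 8.5°; wind correction -2.6° → command heading 5.9°, groundspeed 97.0 kt
Leg 4: desired track 50.3°; wind correction -6.1° → command heading 44.2°, groundspeed 102.7 kt
Leg 5: desired track 26.7°; wind correction -4.4° → command heading 22.3°, groundspeed 98.9 kt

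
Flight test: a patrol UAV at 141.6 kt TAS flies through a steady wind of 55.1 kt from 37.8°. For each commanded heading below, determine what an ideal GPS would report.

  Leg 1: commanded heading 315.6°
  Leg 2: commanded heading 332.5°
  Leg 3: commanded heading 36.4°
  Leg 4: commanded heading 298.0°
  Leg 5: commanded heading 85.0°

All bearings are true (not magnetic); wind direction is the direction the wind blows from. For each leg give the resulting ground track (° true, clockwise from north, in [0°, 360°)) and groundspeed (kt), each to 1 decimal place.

Leg 1: heading 315.6°; drift -22.1° → track 293.5°, groundspeed 144.8 kt
Leg 2: heading 332.5°; drift -22.9° → track 309.6°, groundspeed 128.7 kt
Leg 3: heading 36.4°; drift -0.9° → track 35.5°, groundspeed 86.5 kt
Leg 4: heading 298.0°; drift -19.8° → track 278.2°, groundspeed 160.4 kt
Leg 5: heading 85.0°; drift +21.2° → track 106.2°, groundspeed 111.7 kt

Leg 1: track=293.5°, groundspeed=144.8 kt
Leg 2: track=309.6°, groundspeed=128.7 kt
Leg 3: track=35.5°, groundspeed=86.5 kt
Leg 4: track=278.2°, groundspeed=160.4 kt
Leg 5: track=106.2°, groundspeed=111.7 kt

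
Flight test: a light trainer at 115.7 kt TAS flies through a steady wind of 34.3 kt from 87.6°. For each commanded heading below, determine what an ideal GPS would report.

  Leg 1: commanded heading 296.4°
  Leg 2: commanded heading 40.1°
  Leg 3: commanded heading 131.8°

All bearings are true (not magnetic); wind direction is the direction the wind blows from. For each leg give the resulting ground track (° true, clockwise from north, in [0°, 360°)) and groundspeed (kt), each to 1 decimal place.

Leg 1: heading 296.4°; drift -6.5° → track 289.9°, groundspeed 146.7 kt
Leg 2: heading 40.1°; drift -15.3° → track 24.8°, groundspeed 95.9 kt
Leg 3: heading 131.8°; drift +14.7° → track 146.5°, groundspeed 94.2 kt

Leg 1: track=289.9°, groundspeed=146.7 kt
Leg 2: track=24.8°, groundspeed=95.9 kt
Leg 3: track=146.5°, groundspeed=94.2 kt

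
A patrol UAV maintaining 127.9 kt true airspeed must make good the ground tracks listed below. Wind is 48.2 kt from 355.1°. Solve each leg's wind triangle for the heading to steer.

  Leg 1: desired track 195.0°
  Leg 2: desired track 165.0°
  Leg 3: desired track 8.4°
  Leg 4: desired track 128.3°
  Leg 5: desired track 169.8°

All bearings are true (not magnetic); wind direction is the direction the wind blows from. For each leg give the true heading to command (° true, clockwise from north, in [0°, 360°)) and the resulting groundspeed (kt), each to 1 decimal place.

Leg 1: heading=202.4°, groundspeed=172.2 kt
Leg 2: heading=161.2°, groundspeed=175.1 kt
Leg 3: heading=3.4°, groundspeed=80.5 kt
Leg 4: heading=112.4°, groundspeed=156.0 kt
Leg 5: heading=167.8°, groundspeed=175.8 kt

Leg 1: desired track 195.0°; wind correction +7.4° → command heading 202.4°, groundspeed 172.2 kt
Leg 2: desired track 165.0°; wind correction -3.8° → command heading 161.2°, groundspeed 175.1 kt
Leg 3: desired track 8.4°; wind correction -5.0° → command heading 3.4°, groundspeed 80.5 kt
Leg 4: desired track 128.3°; wind correction -15.9° → command heading 112.4°, groundspeed 156.0 kt
Leg 5: desired track 169.8°; wind correction -2.0° → command heading 167.8°, groundspeed 175.8 kt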